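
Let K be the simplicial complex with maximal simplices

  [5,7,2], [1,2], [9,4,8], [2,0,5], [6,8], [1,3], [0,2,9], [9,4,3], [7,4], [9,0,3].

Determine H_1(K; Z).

Take the total order 0 < 1 < 2 < 3 < 4 < 5 < 6 < 7 < 8 < 9 on the vertex set. Then K (dimension 2) consists of the simplices:

  0-simplices (10): [0], [1], [2], [3], [4], [5], [6], [7], [8], [9]
  1-simplices (17): [0,2], [0,3], [0,5], [0,9], [1,2], [1,3], [2,5], [2,7], [2,9], [3,4], [3,9], [4,7], [4,8], [4,9], [5,7], [6,8], [8,9]
  2-simplices (6): [0,2,5], [0,2,9], [0,3,9], [2,5,7], [3,4,9], [4,8,9]

giving chain groups C_0 ≅ Z^10, C_1 ≅ Z^17, C_2 ≅ Z^6.

The boundary map ∂_1: C_1 → C_0 is given by ∂[p,q] = [q] − [p]. For instance
  ∂[3,4] = [4] − [3].
The 10×17 boundary matrix has rank 9 and Smith normal form diag(1,1,1,1,1,1,1,1,1).

∂_2: C_2 → C_1 sends each 2-simplex [p,q,r] to [q,r] − [p,r] + [p,q]. For instance
  ∂[4,8,9] = [8,9] − [4,9] + [4,8],
  ∂[0,2,9] = [2,9] − [0,9] + [0,2].
The 17×6 boundary matrix has rank 6 and Smith normal form diag(1,1,1,1,1,1).

Reading off H_k = ker ∂_k / im ∂_{k+1}:

  H_1: rank ker ∂_1 − rank ∂_2 = (17 − 9) − 6 = 2, and the invariant factors of ∂_2 are all 1, so H_1 = Z^2.

H_1 ≅ Z^2.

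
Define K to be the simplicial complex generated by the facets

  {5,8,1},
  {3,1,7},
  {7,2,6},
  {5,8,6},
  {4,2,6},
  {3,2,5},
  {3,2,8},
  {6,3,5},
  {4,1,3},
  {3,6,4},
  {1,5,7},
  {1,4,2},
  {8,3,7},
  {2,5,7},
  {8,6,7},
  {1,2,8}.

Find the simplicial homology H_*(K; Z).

H_0 = Z,  H_1 = Z^2,  H_2 = Z.

K has 8 vertices, 24 edges, 16 triangles.
rank ∂_0 = 0, rank ∂_1 = 7 ⇒ b_0 = 8 − 0 − 7 = 1; all invariant factors of ∂_1 are 1 so no torsion. So H_0 ≅ Z.
rank ∂_1 = 7, rank ∂_2 = 15 ⇒ b_1 = 24 − 7 − 15 = 2; all invariant factors of ∂_2 are 1 so no torsion. So H_1 ≅ Z^2.
rank ∂_2 = 15, rank ∂_3 = 0 ⇒ b_2 = 16 − 15 − 0 = 1. So H_2 ≅ Z.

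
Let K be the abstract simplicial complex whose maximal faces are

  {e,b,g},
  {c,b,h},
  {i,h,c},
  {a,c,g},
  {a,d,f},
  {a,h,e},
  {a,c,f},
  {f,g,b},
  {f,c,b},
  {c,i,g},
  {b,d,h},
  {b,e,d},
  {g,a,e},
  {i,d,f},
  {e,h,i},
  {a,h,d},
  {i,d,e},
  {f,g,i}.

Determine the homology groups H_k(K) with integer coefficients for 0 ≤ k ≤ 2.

H_0 ≅ Z,  H_1 ≅ Z ⊕ Z/2Z,  H_2 = 0.

We work with the vertex ordering a < b < c < d < e < f < g < h < i. The simplices of K, each written with vertices in increasing order, are:

  0-simplices (9): a, b, c, d, e, f, g, h, i
  1-simplices (27): ac, ad, ae, af, ag, ah, bc, bd, be, bf, bg, bh, cf, cg, ch, ci, de, df, dh, di, eg, eh, ei, fg, fi, gi, hi
  2-simplices (18): acf, acg, adf, adh, aeg, aeh, bcf, bch, bde, bdh, beg, bfg, cgi, chi, dei, dfi, ehi, fgi

so the chain groups are C_0 ≅ Z^9, C_1 ≅ Z^27, C_2 ≅ Z^18.

The boundary map ∂_1: C_1 → C_0 maps an edge to its endpoints' difference, ∂[p,q] = q − p.
As a 9×27 matrix over Z this has rank 8, with invariant factors (1,1,1,1,1,1,1,1).

Boundary ∂_2: C_2 → C_1 sends each 2-simplex [p,q,r] to [q,r] − [p,r] + [p,q]. For instance
  ∂aeg = eg − ag + ae,
  ∂bfg = fg − bg + bf.
The 27×18 boundary matrix has rank 18 and Smith normal form diag(1,1,1,1,1,1,1,1,1,1,1,1,1,1,1,1,1,2).

Now H_k = ker ∂_k / im ∂_{k+1}, so:

  H_0: rank C_0 − rank ∂_1 = 9 − 8 = 1, and the invariant factors of ∂_1 are all 1, so H_0 = Z.
  H_1: rank ker ∂_1 − rank ∂_2 = (27 − 8) − 18 = 1, and ∂_2 has invariant factor 2 > 1, so H_1 = Z ⊕ Z/2Z.
  H_2: rank ker ∂_2 − rank ∂_3 = (18 − 18) − 0 = 0, and there is no ∂_3, so H_2 = 0.

(K is a triangulation of the Klein bottle.)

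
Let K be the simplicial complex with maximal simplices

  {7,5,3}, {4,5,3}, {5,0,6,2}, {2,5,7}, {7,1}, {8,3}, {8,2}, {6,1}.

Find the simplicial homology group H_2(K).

Take the total order 0 < 1 < 2 < 3 < 4 < 5 < 6 < 7 < 8 on the vertex set. Then K (dimension 3) consists of the simplices:

  0-simplices (9): [0], [1], [2], [3], [4], [5], [6], [7], [8]
  1-simplices (16): [0,2], [0,5], [0,6], [1,6], [1,7], [2,5], [2,6], [2,7], [2,8], [3,4], [3,5], [3,7], [3,8], [4,5], [5,6], [5,7]
  2-simplices (7): [0,2,5], [0,2,6], [0,5,6], [2,5,6], [2,5,7], [3,4,5], [3,5,7]
  3-simplices (1): [0,2,5,6]

giving chain groups C_0 ≅ Z^9, C_1 ≅ Z^16, C_2 ≅ Z^7, C_3 ≅ Z^1.

The boundary map ∂_1: C_1 → C_0 is given by ∂[p,q] = [q] − [p].
As a 9×16 matrix over Z this has rank 8, with invariant factors (1,1,1,1,1,1,1,1).

The boundary map ∂_2: C_2 → C_1 sends each 2-simplex [p,q,r] to [q,r] − [p,r] + [p,q]. For instance
  ∂[3,5,7] = [5,7] − [3,7] + [3,5],
  ∂[0,2,5] = [2,5] − [0,5] + [0,2].
This gives a 16×7 integer matrix of rank 6; reducing to Smith normal form yields diagonal entries (1,1,1,1,1,1).

∂_3: C_3 → C_2 sends each 3-simplex σ to the alternating sum Σ_i (−1)^i (σ with its i-th vertex removed). For instance
  ∂[0,2,5,6] = [2,5,6] − [0,5,6] + [0,2,6] − [0,2,5].
The resulting 7×1 matrix has rank 1, and its Smith normal form has invariant factors (1).

Computing H_k = (kernel of ∂_k) / (image of ∂_{k+1}):

  H_2: rank ker ∂_2 − rank ∂_3 = (7 − 6) − 1 = 0, and the invariant factors of ∂_3 are all 1, so H_2 = 0.

H_2 ≅ 0.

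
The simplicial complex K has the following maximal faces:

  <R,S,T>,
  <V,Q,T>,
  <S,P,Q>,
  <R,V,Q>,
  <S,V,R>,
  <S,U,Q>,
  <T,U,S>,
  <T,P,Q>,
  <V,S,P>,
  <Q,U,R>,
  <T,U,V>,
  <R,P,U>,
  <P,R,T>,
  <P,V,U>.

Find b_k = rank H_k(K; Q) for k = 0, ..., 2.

Take the total order P < Q < R < S < T < U < V on the vertex set. Then K (dimension 2) consists of the simplices:

  0-simplices (7): P, Q, R, S, T, U, V
  1-simplices (21): PQ, PR, PS, PT, PU, PV, QR, QS, QT, QU, QV, RS, RT, RU, RV, ST, SU, SV, TU, TV, UV
  2-simplices (14): PQS, PQT, PRT, PRU, PSV, PUV, QRU, QRV, QSU, QTV, RST, RSV, STU, TUV

so the chain groups are C_0 ≅ Z^7, C_1 ≅ Z^21, C_2 ≅ Z^14.

The boundary map ∂_1: C_1 → C_0 maps an edge to its endpoints' difference, ∂[p,q] = q − p.
This gives a 7×21 integer matrix of rank 6; reducing to Smith normal form yields diagonal entries (1,1,1,1,1,1).

The boundary map ∂_2: C_2 → C_1 acts by ∂[p,q,r] = [q,r] − [p,r] + [p,q]. For instance
  ∂PQT = QT − PT + PQ,
  ∂TUV = UV − TV + TU.
The 21×14 boundary matrix has rank 13 and Smith normal form diag(1,1,1,1,1,1,1,1,1,1,1,1,1).

Computing H_k = (kernel of ∂_k) / (image of ∂_{k+1}):

  H_0: rank C_0 − rank ∂_1 = 7 − 6 = 1, and the invariant factors of ∂_1 are all 1, so H_0 = Z.
  H_1: rank ker ∂_1 − rank ∂_2 = (21 − 6) − 13 = 2, and the invariant factors of ∂_2 are all 1, so H_1 = Z^2.
  H_2: rank ker ∂_2 − rank ∂_3 = (14 − 13) − 0 = 1, and there is no ∂_3, so H_2 = Z.

Hence the Betti numbers are b_0 = 1, b_1 = 2, b_2 = 1.

b_0 = 1, b_1 = 2, b_2 = 1.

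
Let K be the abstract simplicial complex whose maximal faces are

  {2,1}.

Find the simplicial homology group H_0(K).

Order the vertices as 1 < 2. Listing each simplex with vertices in this order, K has dimension 1 with simplices:

  0-simplices (2): [1], [2]
  1-simplices (1): [1,2]

giving chain groups C_0 ≅ Z^2, C_1 ≅ Z^1.

The boundary map ∂_1: C_1 → C_0 is given by ∂[p,q] = [q] − [p]. For instance
  ∂[1,2] = [2] − [1].
The resulting 2×1 matrix has rank 1, and its Smith normal form has invariant factors (1).

Now H_k = ker ∂_k / im ∂_{k+1}, so:

  H_0: rank C_0 − rank ∂_1 = 2 − 1 = 1, and the invariant factors of ∂_1 are all 1, so H_0 = Z.

H_0 ≅ Z.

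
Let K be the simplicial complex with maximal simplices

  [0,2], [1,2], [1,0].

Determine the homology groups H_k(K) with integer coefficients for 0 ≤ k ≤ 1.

H_0 = Z,  H_1 = Z.

We work with the vertex ordering 0 < 1 < 2. The simplices of K, each written with vertices in increasing order, are:

  0-simplices (3): [0], [1], [2]
  1-simplices (3): [0,1], [0,2], [1,2]

giving chain groups C_0 ≅ Z^3, C_1 ≅ Z^3.

Boundary ∂_1: C_1 → C_0 is given by ∂[p,q] = [q] − [p]. For instance
  ∂[1,2] = [2] − [1].
The resulting 3×3 matrix has rank 2, and its Smith normal form has invariant factors (1,1).

Reading off H_k = ker ∂_k / im ∂_{k+1}:

  H_0: rank C_0 − rank ∂_1 = 3 − 2 = 1, and the invariant factors of ∂_1 are all 1, so H_0 = Z.
  H_1: rank ker ∂_1 − rank ∂_2 = (3 − 2) − 0 = 1, and there is no ∂_2, so H_1 = Z.

As a check, the Euler characteristic is 3 − 3 = 0, which agrees with 1 − 1 = 0.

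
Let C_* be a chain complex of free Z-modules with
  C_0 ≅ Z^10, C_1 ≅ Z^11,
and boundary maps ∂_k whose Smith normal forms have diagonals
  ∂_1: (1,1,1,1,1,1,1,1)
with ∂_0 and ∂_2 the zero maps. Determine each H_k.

H_0: b_0 = 10 − 0 − 8 = 2; torsion from ∂_1 factors > 1: none. So H_0 ≅ Z^2.
H_1: b_1 = 11 − 8 − 0 = 3; torsion from ∂_2 factors > 1: none. So H_1 ≅ Z^3.

H_0 ≅ Z^2,  H_1 ≅ Z^3.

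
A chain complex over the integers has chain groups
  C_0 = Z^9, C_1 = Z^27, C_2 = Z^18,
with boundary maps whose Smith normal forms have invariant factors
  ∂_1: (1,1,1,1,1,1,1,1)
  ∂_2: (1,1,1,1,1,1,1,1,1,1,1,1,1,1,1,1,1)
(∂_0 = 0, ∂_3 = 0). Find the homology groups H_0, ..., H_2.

H_0 = Z,  H_1 = Z^2,  H_2 = Z.

H_0: b_0 = 9 − 0 − 8 = 1; torsion from ∂_1 factors > 1: none. So H_0 = Z.
H_1: b_1 = 27 − 8 − 17 = 2; torsion from ∂_2 factors > 1: none. So H_1 = Z^2.
H_2: b_2 = 18 − 17 − 0 = 1; torsion from ∂_3 factors > 1: none. So H_2 = Z.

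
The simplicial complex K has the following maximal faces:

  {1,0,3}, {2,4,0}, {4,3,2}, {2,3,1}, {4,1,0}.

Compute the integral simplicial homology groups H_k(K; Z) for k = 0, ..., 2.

We work with the vertex ordering 0 < 1 < 2 < 3 < 4. The simplices of K, each written with vertices in increasing order, are:

  0-simplices (5): [0], [1], [2], [3], [4]
  1-simplices (10): [0,1], [0,2], [0,3], [0,4], [1,2], [1,3], [1,4], [2,3], [2,4], [3,4]
  2-simplices (5): [0,1,3], [0,1,4], [0,2,4], [1,2,3], [2,3,4]

giving chain groups C_0 ≅ Z^5, C_1 ≅ Z^10, C_2 ≅ Z^5.

Boundary ∂_1: C_1 → C_0 is given by ∂[p,q] = [q] − [p].
As a 5×10 matrix over Z this has rank 4, with invariant factors (1,1,1,1).

∂_2: C_2 → C_1 maps a triangle to the signed sum of its edges. For instance
  ∂[0,2,4] = [2,4] − [0,4] + [0,2],
  ∂[2,3,4] = [3,4] − [2,4] + [2,3].
The 10×5 boundary matrix has rank 5 and Smith normal form diag(1,1,1,1,1).

From H_k ≅ ker(∂_k) / im(∂_{k+1}) we obtain:

  H_0: rank C_0 − rank ∂_1 = 5 − 4 = 1, and the invariant factors of ∂_1 are all 1, so H_0 ≅ Z.
  H_1: rank ker ∂_1 − rank ∂_2 = (10 − 4) − 5 = 1, and the invariant factors of ∂_2 are all 1, so H_1 ≅ Z.
  H_2: rank ker ∂_2 − rank ∂_3 = (5 − 5) − 0 = 0, and there is no ∂_3, so H_2 ≅ 0.

H_0 = Z,  H_1 = Z,  H_2 = 0.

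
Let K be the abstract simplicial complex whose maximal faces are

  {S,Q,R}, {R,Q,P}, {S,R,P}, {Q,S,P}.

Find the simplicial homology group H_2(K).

H_2 = Z.

We work with the vertex ordering P < Q < R < S. The simplices of K, each written with vertices in increasing order, are:

  0-simplices (4): P, Q, R, S
  1-simplices (6): PQ, PR, PS, QR, QS, RS
  2-simplices (4): PQR, PQS, PRS, QRS

giving chain groups C_0 ≅ Z^4, C_1 ≅ Z^6, C_2 ≅ Z^4.

Boundary ∂_1: C_1 → C_0 is given by ∂[p,q] = [q] − [p].
The 4×6 boundary matrix has rank 3 and Smith normal form diag(1,1,1).

The boundary map ∂_2: C_2 → C_1 maps a triangle to the signed sum of its edges. For instance
  ∂QRS = RS − QS + QR,
  ∂PQS = QS − PS + PQ.
This gives a 6×4 integer matrix of rank 3; reducing to Smith normal form yields diagonal entries (1,1,1).

Now H_k = ker ∂_k / im ∂_{k+1}, so:

  H_2: rank ker ∂_2 − rank ∂_3 = (4 − 3) − 0 = 1, and there is no ∂_3, so H_2 = Z.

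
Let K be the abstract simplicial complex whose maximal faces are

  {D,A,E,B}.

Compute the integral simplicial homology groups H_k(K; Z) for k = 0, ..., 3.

H_0 ≅ Z,  H_1 = 0,  H_2 = 0,  H_3 = 0.

We work with the vertex ordering A < B < D < E. The simplices of K, each written with vertices in increasing order, are:

  0-simplices (4): A, B, D, E
  1-simplices (6): AB, AD, AE, BD, BE, DE
  2-simplices (4): ABD, ABE, ADE, BDE
  3-simplices (1): ABDE

Hence C_0 ≅ Z^4, C_1 ≅ Z^6, C_2 ≅ Z^4, C_3 ≅ Z^1.

The boundary map ∂_1: C_1 → C_0 sends each edge [p,q] (with p < q) to q − p. For instance
  ∂BD = D − B.
The resulting 4×6 matrix has rank 3, and its Smith normal form has invariant factors (1,1,1).

The boundary map ∂_2: C_2 → C_1 maps a triangle to the signed sum of its edges. For instance
  ∂ABE = BE − AE + AB,
  ∂ABD = BD − AD + AB.
This gives a 6×4 integer matrix of rank 3; reducing to Smith normal form yields diagonal entries (1,1,1).

∂_3: C_3 → C_2 sends each 3-simplex σ to the alternating sum Σ_i (−1)^i (σ with its i-th vertex removed). For instance
  ∂ABDE = BDE − ADE + ABE − ABD.
The resulting 4×1 matrix has rank 1, and its Smith normal form has invariant factors (1).

Computing H_k = (kernel of ∂_k) / (image of ∂_{k+1}):

  H_0: rank C_0 − rank ∂_1 = 4 − 3 = 1, and the invariant factors of ∂_1 are all 1, so H_0 = Z.
  H_1: rank ker ∂_1 − rank ∂_2 = (6 − 3) − 3 = 0, and the invariant factors of ∂_2 are all 1, so H_1 = 0.
  H_2: rank ker ∂_2 − rank ∂_3 = (4 − 3) − 1 = 0, and the invariant factors of ∂_3 are all 1, so H_2 = 0.
  H_3: rank ker ∂_3 − rank ∂_4 = (1 − 1) − 0 = 0, and there is no ∂_4, so H_3 = 0.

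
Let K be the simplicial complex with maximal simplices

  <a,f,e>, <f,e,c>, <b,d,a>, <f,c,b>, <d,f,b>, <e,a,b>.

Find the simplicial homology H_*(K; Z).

H_0 ≅ Z,  H_1 ≅ Z,  H_2 = 0.

K has 6 vertices, 12 edges, 6 triangles.
rank ∂_0 = 0, rank ∂_1 = 5 ⇒ b_0 = 6 − 0 − 5 = 1; all invariant factors of ∂_1 are 1 so no torsion. So H_0 ≅ Z.
rank ∂_1 = 5, rank ∂_2 = 6 ⇒ b_1 = 12 − 5 − 6 = 1; all invariant factors of ∂_2 are 1 so no torsion. So H_1 ≅ Z.
rank ∂_2 = 6, rank ∂_3 = 0 ⇒ b_2 = 6 − 6 − 0 = 0. So H_2 ≅ 0.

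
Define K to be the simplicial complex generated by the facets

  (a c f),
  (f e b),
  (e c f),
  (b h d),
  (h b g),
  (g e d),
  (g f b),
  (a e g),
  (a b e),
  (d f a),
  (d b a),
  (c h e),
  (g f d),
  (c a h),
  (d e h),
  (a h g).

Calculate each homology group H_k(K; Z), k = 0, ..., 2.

Take the total order a < b < c < d < e < f < g < h on the vertex set. Then K (dimension 2) consists of the simplices:

  0-simplices (8): a, b, c, d, e, f, g, h
  1-simplices (24): ab, ac, ad, ae, af, ag, ah, bd, be, bf, bg, bh, ce, cf, ch, de, df, dg, dh, ef, eg, eh, fg, gh
  2-simplices (16): abd, abe, acf, ach, adf, aeg, agh, bdh, bef, bfg, bgh, cef, ceh, deg, deh, dfg

so the chain groups are C_0 ≅ Z^8, C_1 ≅ Z^24, C_2 ≅ Z^16.

Boundary ∂_1: C_1 → C_0 sends each edge [p,q] (with p < q) to q − p.
The resulting 8×24 matrix has rank 7, and its Smith normal form has invariant factors (1,1,1,1,1,1,1).

∂_2: C_2 → C_1 maps a triangle to the signed sum of its edges. For instance
  ∂ceh = eh − ch + ce,
  ∂cef = ef − cf + ce.
As a 24×16 matrix over Z this has rank 15, with invariant factors (1,1,1,1,1,1,1,1,1,1,1,1,1,1,1).

Now H_k = ker ∂_k / im ∂_{k+1}, so:

  H_0: rank C_0 − rank ∂_1 = 8 − 7 = 1, and the invariant factors of ∂_1 are all 1, so H_0 = Z.
  H_1: rank ker ∂_1 − rank ∂_2 = (24 − 7) − 15 = 2, and the invariant factors of ∂_2 are all 1, so H_1 = Z^2.
  H_2: rank ker ∂_2 − rank ∂_3 = (16 − 15) − 0 = 1, and there is no ∂_3, so H_2 = Z.

As a check, the Euler characteristic is 8 − 24 + 16 = 0, which agrees with 1 − 2 + 1 = 0.

H_0 = Z,  H_1 = Z^2,  H_2 = Z.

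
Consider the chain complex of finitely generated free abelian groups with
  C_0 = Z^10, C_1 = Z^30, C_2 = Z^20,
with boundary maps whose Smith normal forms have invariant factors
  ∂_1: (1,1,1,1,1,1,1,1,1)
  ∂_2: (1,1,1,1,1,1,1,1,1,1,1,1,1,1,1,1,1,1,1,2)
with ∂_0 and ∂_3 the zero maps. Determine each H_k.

H_0: b_0 = 10 − 0 − 9 = 1; torsion from ∂_1 factors > 1: none. So H_0 ≅ Z.
H_1: b_1 = 30 − 9 − 20 = 1; torsion from ∂_2 factors > 1: [2]. So H_1 ≅ Z ⊕ Z_2.
H_2: b_2 = 20 − 20 − 0 = 0; torsion from ∂_3 factors > 1: none. So H_2 ≅ 0.

H_0 ≅ Z,  H_1 ≅ Z ⊕ Z_2,  H_2 = 0.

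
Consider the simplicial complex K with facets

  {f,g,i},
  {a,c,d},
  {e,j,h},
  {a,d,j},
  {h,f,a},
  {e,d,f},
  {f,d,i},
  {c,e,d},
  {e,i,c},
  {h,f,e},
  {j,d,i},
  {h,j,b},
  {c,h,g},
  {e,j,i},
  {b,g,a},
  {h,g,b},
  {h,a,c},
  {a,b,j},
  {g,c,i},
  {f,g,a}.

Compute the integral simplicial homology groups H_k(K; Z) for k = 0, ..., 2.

Fix the vertex order a < b < c < d < e < f < g < h < i < j and write every simplex with vertices in increasing order. Then dim K = 2 and the simplices of K are:

  0-simplices (10): a, b, c, d, e, f, g, h, i, j
  1-simplices (30): ab, ac, ad, af, ag, ah, aj, bg, bh, bj, cd, ce, cg, ch, ci, de, df, di, dj, ef, eh, ei, ej, fg, fh, fi, gh, gi, hj, ij
  2-simplices (20): abg, abj, acd, ach, adj, afg, afh, bgh, bhj, cde, cei, cgh, cgi, def, dfi, dij, efh, ehj, eij, fgi

giving chain groups C_0 ≅ Z^10, C_1 ≅ Z^30, C_2 ≅ Z^20.

The boundary map ∂_1: C_1 → C_0 sends each edge [p,q] (with p < q) to q − p. For instance
  ∂ah = h − a.
The resulting 10×30 matrix has rank 9, and its Smith normal form has invariant factors (1,1,1,1,1,1,1,1,1).

The boundary map ∂_2: C_2 → C_1 sends each 2-simplex [p,q,r] to [q,r] − [p,r] + [p,q]. For instance
  ∂dij = ij − dj + di,
  ∂bhj = hj − bj + bh.
The resulting 30×20 matrix has rank 20, and its Smith normal form has invariant factors (1,1,1,1,1,1,1,1,1,1,1,1,1,1,1,1,1,1,1,2).

Reading off H_k = ker ∂_k / im ∂_{k+1}:

  H_0: rank C_0 − rank ∂_1 = 10 − 9 = 1, and the invariant factors of ∂_1 are all 1, so H_0 = Z.
  H_1: rank ker ∂_1 − rank ∂_2 = (30 − 9) − 20 = 1, and ∂_2 has invariant factor 2 > 1, so H_1 = Z ⊕ Z_2.
  H_2: rank ker ∂_2 − rank ∂_3 = (20 − 20) − 0 = 0, and there is no ∂_3, so H_2 = 0.

As a check, the Euler characteristic is 10 − 30 + 20 = 0, which agrees with 1 − 1 + 0 = 0.

H_0 = Z,  H_1 = Z ⊕ Z_2,  H_2 = 0.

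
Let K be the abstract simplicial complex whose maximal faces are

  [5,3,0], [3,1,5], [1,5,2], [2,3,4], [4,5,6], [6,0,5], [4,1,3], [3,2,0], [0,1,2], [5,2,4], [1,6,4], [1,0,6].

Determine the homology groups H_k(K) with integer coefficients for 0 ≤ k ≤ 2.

Order the vertices as 0 < 1 < 2 < 3 < 4 < 5 < 6. Listing each simplex with vertices in this order, K has dimension 2 with simplices:

  0-simplices (7): [0], [1], [2], [3], [4], [5], [6]
  1-simplices (18): [0,1], [0,2], [0,3], [0,5], [0,6], [1,2], [1,3], [1,4], [1,5], [1,6], [2,3], [2,4], [2,5], [3,4], [3,5], [4,5], [4,6], [5,6]
  2-simplices (12): [0,1,2], [0,1,6], [0,2,3], [0,3,5], [0,5,6], [1,2,5], [1,3,4], [1,3,5], [1,4,6], [2,3,4], [2,4,5], [4,5,6]

so the chain groups are C_0 ≅ Z^7, C_1 ≅ Z^18, C_2 ≅ Z^12.

Boundary ∂_1: C_1 → C_0 is given by ∂[p,q] = [q] − [p]. For instance
  ∂[1,6] = [6] − [1].
This gives a 7×18 integer matrix of rank 6; reducing to Smith normal form yields diagonal entries (1,1,1,1,1,1).

∂_2: C_2 → C_1 maps a triangle to the signed sum of its edges. For instance
  ∂[0,5,6] = [5,6] − [0,6] + [0,5],
  ∂[2,4,5] = [4,5] − [2,5] + [2,4].
The resulting 18×12 matrix has rank 12, and its Smith normal form has invariant factors (1,1,1,1,1,1,1,1,1,1,1,2).

Now H_k = ker ∂_k / im ∂_{k+1}, so:

  H_0: rank C_0 − rank ∂_1 = 7 − 6 = 1, and the invariant factors of ∂_1 are all 1, so H_0 = Z.
  H_1: rank ker ∂_1 − rank ∂_2 = (18 − 6) − 12 = 0, and ∂_2 has invariant factor 2 > 1, so H_1 = Z/2Z.
  H_2: rank ker ∂_2 − rank ∂_3 = (12 − 12) − 0 = 0, and there is no ∂_3, so H_2 = 0.

As a check, the Euler characteristic is 7 − 18 + 12 = 1, which agrees with 1 − 0 + 0 = 1.

H_0 ≅ Z,  H_1 ≅ Z/2Z,  H_2 = 0.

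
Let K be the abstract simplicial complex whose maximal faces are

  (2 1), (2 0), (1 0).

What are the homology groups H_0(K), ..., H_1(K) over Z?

Order the vertices as 0 < 1 < 2. Listing each simplex with vertices in this order, K has dimension 1 with simplices:

  0-simplices (3): [0], [1], [2]
  1-simplices (3): [0,1], [0,2], [1,2]

Hence C_0 ≅ Z^3, C_1 ≅ Z^3.

The boundary map ∂_1: C_1 → C_0 is given by ∂[p,q] = [q] − [p].
This gives a 3×3 integer matrix of rank 2; reducing to Smith normal form yields diagonal entries (1,1).

From H_k ≅ ker(∂_k) / im(∂_{k+1}) we obtain:

  H_0: rank C_0 − rank ∂_1 = 3 − 2 = 1, and the invariant factors of ∂_1 are all 1, so H_0 ≅ Z.
  H_1: rank ker ∂_1 − rank ∂_2 = (3 − 2) − 0 = 1, and there is no ∂_2, so H_1 ≅ Z.

(K is a triangulation of the circle S^1.)

H_0 = Z,  H_1 = Z.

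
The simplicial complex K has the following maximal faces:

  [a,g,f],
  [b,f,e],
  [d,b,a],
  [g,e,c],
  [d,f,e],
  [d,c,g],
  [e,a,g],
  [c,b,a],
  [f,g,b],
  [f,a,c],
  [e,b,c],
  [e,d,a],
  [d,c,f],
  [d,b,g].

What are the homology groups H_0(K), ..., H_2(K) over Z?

H_0 = Z,  H_1 = Z^2,  H_2 = Z.

Take the total order a < b < c < d < e < f < g on the vertex set. Then K (dimension 2) consists of the simplices:

  0-simplices (7): a, b, c, d, e, f, g
  1-simplices (21): ab, ac, ad, ae, af, ag, bc, bd, be, bf, bg, cd, ce, cf, cg, de, df, dg, ef, eg, fg
  2-simplices (14): abc, abd, acf, ade, aeg, afg, bce, bdg, bef, bfg, cdf, cdg, ceg, def

Hence C_0 ≅ Z^7, C_1 ≅ Z^21, C_2 ≅ Z^14.

The boundary map ∂_1: C_1 → C_0 maps an edge to its endpoints' difference, ∂[p,q] = q − p.
The resulting 7×21 matrix has rank 6, and its Smith normal form has invariant factors (1,1,1,1,1,1).

The boundary map ∂_2: C_2 → C_1 acts by ∂[p,q,r] = [q,r] − [p,r] + [p,q]. For instance
  ∂bfg = fg − bg + bf,
  ∂def = ef − df + de.
The 21×14 boundary matrix has rank 13 and Smith normal form diag(1,1,1,1,1,1,1,1,1,1,1,1,1).

Now H_k = ker ∂_k / im ∂_{k+1}, so:

  H_0: rank C_0 − rank ∂_1 = 7 − 6 = 1, and the invariant factors of ∂_1 are all 1, so H_0 ≅ Z.
  H_1: rank ker ∂_1 − rank ∂_2 = (21 − 6) − 13 = 2, and the invariant factors of ∂_2 are all 1, so H_1 ≅ Z^2.
  H_2: rank ker ∂_2 − rank ∂_3 = (14 − 13) − 0 = 1, and there is no ∂_3, so H_2 ≅ Z.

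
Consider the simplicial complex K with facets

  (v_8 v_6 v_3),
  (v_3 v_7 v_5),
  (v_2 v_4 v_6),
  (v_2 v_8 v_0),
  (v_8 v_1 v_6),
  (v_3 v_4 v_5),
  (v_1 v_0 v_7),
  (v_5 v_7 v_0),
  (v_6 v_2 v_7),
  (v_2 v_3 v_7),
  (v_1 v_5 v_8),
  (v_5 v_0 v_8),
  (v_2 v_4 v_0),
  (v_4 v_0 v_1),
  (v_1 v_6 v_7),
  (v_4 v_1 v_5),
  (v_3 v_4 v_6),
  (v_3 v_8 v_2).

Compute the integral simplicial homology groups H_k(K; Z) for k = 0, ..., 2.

Fix the vertex order v_0 < v_1 < v_2 < v_3 < v_4 < v_5 < v_6 < v_7 < v_8 and write every simplex with vertices in increasing order. Then dim K = 2 and the simplices of K are:

  0-simplices (9): [v_0], [v_1], [v_2], [v_3], [v_4], [v_5], [v_6], [v_7], [v_8]
  1-simplices (27): (27 of them)
  2-simplices (18): (18 of them)

so the chain groups are C_0 ≅ Z^9, C_1 ≅ Z^27, C_2 ≅ Z^18.

The boundary map ∂_1: C_1 → C_0 is given by ∂[p,q] = [q] − [p]. For instance
  ∂[v_2,v_6] = [v_6] − [v_2].
As a 9×27 matrix over Z this has rank 8, with invariant factors (1,1,1,1,1,1,1,1).

The boundary map ∂_2: C_2 → C_1 acts by ∂[p,q,r] = [q,r] − [p,r] + [p,q]. For instance
  ∂[v_3,v_4,v_6] = [v_4,v_6] − [v_3,v_6] + [v_3,v_4],
  ∂[v_3,v_4,v_5] = [v_4,v_5] − [v_3,v_5] + [v_3,v_4].
The resulting 27×18 matrix has rank 18, and its Smith normal form has invariant factors (1,1,1,1,1,1,1,1,1,1,1,1,1,1,1,1,1,2).

Now H_k = ker ∂_k / im ∂_{k+1}, so:

  H_0: rank C_0 − rank ∂_1 = 9 − 8 = 1, and the invariant factors of ∂_1 are all 1, so H_0 ≅ Z.
  H_1: rank ker ∂_1 − rank ∂_2 = (27 − 8) − 18 = 1, and ∂_2 has invariant factor 2 > 1, so H_1 ≅ Z ⊕ Z/2Z.
  H_2: rank ker ∂_2 − rank ∂_3 = (18 − 18) − 0 = 0, and there is no ∂_3, so H_2 ≅ 0.

(K is a triangulation of the Klein bottle.)

H_0 = Z,  H_1 = Z ⊕ Z/2Z,  H_2 = 0.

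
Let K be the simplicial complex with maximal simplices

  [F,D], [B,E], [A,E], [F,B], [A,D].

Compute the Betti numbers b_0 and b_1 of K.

Take the total order A < B < D < E < F on the vertex set. Then K (dimension 1) consists of the simplices:

  0-simplices (5): A, B, D, E, F
  1-simplices (5): AD, AE, BE, BF, DF

so the chain groups are C_0 ≅ Z^5, C_1 ≅ Z^5.

The boundary map ∂_1: C_1 → C_0 maps an edge to its endpoints' difference, ∂[p,q] = q − p.
The 5×5 boundary matrix has rank 4 and Smith normal form diag(1,1,1,1).

Reading off H_k = ker ∂_k / im ∂_{k+1}:

  H_0: rank C_0 − rank ∂_1 = 5 − 4 = 1, and the invariant factors of ∂_1 are all 1, so H_0 = Z.
  H_1: rank ker ∂_1 − rank ∂_2 = (5 − 4) − 0 = 1, and there is no ∂_2, so H_1 = Z.

Hence the Betti numbers are b_0 = 1, b_1 = 1.

b_0 = 1, b_1 = 1.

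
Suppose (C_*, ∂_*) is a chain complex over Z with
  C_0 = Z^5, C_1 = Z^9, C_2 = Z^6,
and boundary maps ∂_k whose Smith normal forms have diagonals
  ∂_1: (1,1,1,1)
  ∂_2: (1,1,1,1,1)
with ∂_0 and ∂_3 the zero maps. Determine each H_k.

H_0 ≅ Z,  H_1 = 0,  H_2 ≅ Z.

H_0: b_0 = 5 − 0 − 4 = 1; torsion from ∂_1 factors > 1: none. So H_0 ≅ Z.
H_1: b_1 = 9 − 4 − 5 = 0; torsion from ∂_2 factors > 1: none. So H_1 ≅ 0.
H_2: b_2 = 6 − 5 − 0 = 1; torsion from ∂_3 factors > 1: none. So H_2 ≅ Z.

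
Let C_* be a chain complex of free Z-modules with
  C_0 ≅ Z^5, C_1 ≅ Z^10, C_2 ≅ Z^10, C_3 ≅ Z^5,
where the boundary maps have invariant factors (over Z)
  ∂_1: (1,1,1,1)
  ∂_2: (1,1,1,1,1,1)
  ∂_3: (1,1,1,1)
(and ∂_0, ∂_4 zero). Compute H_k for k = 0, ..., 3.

H_0: b_0 = 5 − 0 − 4 = 1; torsion from ∂_1 factors > 1: none. So H_0 = Z.
H_1: b_1 = 10 − 4 − 6 = 0; torsion from ∂_2 factors > 1: none. So H_1 = 0.
H_2: b_2 = 10 − 6 − 4 = 0; torsion from ∂_3 factors > 1: none. So H_2 = 0.
H_3: b_3 = 5 − 4 − 0 = 1; torsion from ∂_4 factors > 1: none. So H_3 = Z.

H_0 = Z,  H_1 = 0,  H_2 = 0,  H_3 = Z.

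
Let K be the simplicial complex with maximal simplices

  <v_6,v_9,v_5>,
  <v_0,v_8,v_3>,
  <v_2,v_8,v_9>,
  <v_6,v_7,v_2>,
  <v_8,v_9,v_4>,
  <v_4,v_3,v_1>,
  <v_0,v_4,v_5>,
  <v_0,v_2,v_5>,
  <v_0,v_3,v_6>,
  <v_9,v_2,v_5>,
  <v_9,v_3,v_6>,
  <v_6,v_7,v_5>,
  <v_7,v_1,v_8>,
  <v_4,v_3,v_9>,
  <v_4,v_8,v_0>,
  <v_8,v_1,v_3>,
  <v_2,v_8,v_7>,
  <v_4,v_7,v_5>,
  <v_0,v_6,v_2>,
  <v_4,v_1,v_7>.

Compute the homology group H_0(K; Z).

H_0 ≅ Z.

Take the total order v_0 < v_1 < v_2 < v_3 < v_4 < v_5 < v_6 < v_7 < v_8 < v_9 on the vertex set. Then K (dimension 2) consists of the simplices:

  0-simplices (10): [v_0], [v_1], [v_2], [v_3], [v_4], [v_5], [v_6], [v_7], [v_8], [v_9]
  1-simplices (30): (30 of them)
  2-simplices (20): (20 of them)

so the chain groups are C_0 ≅ Z^10, C_1 ≅ Z^30, C_2 ≅ Z^20.

The boundary map ∂_1: C_1 → C_0 sends each edge [p,q] (with p < q) to q − p.
The resulting 10×30 matrix has rank 9, and its Smith normal form has invariant factors (1,1,1,1,1,1,1,1,1).

Boundary ∂_2: C_2 → C_1 acts by ∂[p,q,r] = [q,r] − [p,r] + [p,q]. For instance
  ∂[v_4,v_5,v_7] = [v_5,v_7] − [v_4,v_7] + [v_4,v_5],
  ∂[v_2,v_6,v_7] = [v_6,v_7] − [v_2,v_7] + [v_2,v_6].
This gives a 30×20 integer matrix of rank 20; reducing to Smith normal form yields diagonal entries (1,1,1,1,1,1,1,1,1,1,1,1,1,1,1,1,1,1,1,2).

Computing H_k = (kernel of ∂_k) / (image of ∂_{k+1}):

  H_0: rank C_0 − rank ∂_1 = 10 − 9 = 1, and the invariant factors of ∂_1 are all 1, so H_0 ≅ Z.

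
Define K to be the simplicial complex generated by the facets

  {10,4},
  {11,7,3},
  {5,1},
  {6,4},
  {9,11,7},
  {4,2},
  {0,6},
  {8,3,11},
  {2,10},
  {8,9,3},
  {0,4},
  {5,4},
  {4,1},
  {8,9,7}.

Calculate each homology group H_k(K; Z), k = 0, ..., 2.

Order the vertices as 0 < 1 < 2 < 3 < 4 < 5 < 6 < 7 < 8 < 9 < 10 < 11. Listing each simplex with vertices in this order, K has dimension 2 with simplices:

  0-simplices (12): [0], [1], [2], [3], [4], [5], [6], [7], [8], [9], [10], [11]
  1-simplices (19): [0,4], [0,6], [1,4], [1,5], [2,4], [2,10], [3,7], [3,8], [3,9], [3,11], [4,5], [4,6], [4,10], [7,8], [7,9], [7,11], [8,9], [8,11], [9,11]
  2-simplices (5): [3,7,11], [3,8,9], [3,8,11], [7,8,9], [7,9,11]

Hence C_0 ≅ Z^12, C_1 ≅ Z^19, C_2 ≅ Z^5.

The boundary map ∂_1: C_1 → C_0 is given by ∂[p,q] = [q] − [p].
As a 12×19 matrix over Z this has rank 10, with invariant factors (1,1,1,1,1,1,1,1,1,1).

∂_2: C_2 → C_1 sends each 2-simplex [p,q,r] to [q,r] − [p,r] + [p,q]. For instance
  ∂[3,8,9] = [8,9] − [3,9] + [3,8],
  ∂[7,9,11] = [9,11] − [7,11] + [7,9].
The resulting 19×5 matrix has rank 5, and its Smith normal form has invariant factors (1,1,1,1,1).

From H_k ≅ ker(∂_k) / im(∂_{k+1}) we obtain:

  H_0: rank C_0 − rank ∂_1 = 12 − 10 = 2, and the invariant factors of ∂_1 are all 1, so H_0 = Z^2.
  H_1: rank ker ∂_1 − rank ∂_2 = (19 − 10) − 5 = 4, and the invariant factors of ∂_2 are all 1, so H_1 = Z^4.
  H_2: rank ker ∂_2 − rank ∂_3 = (5 − 5) − 0 = 0, and there is no ∂_3, so H_2 = 0.

As a check, the Euler characteristic is 12 − 19 + 5 = -2, which agrees with 2 − 4 + 0 = -2.

H_0 ≅ Z^2,  H_1 ≅ Z^4,  H_2 = 0.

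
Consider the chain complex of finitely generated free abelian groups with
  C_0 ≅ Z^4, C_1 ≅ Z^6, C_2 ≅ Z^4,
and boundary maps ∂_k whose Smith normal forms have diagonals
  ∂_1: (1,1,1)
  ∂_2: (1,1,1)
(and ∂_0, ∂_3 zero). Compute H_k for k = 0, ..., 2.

H_0: b_0 = 4 − 0 − 3 = 1; torsion from ∂_1 factors > 1: none. So H_0 ≅ Z.
H_1: b_1 = 6 − 3 − 3 = 0; torsion from ∂_2 factors > 1: none. So H_1 ≅ 0.
H_2: b_2 = 4 − 3 − 0 = 1; torsion from ∂_3 factors > 1: none. So H_2 ≅ Z.

H_0 ≅ Z,  H_1 = 0,  H_2 ≅ Z.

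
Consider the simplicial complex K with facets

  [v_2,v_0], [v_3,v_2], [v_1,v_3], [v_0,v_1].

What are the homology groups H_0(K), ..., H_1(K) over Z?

H_0 = Z,  H_1 = Z.

Fix the vertex order v_0 < v_1 < v_2 < v_3 and write every simplex with vertices in increasing order. Then dim K = 1 and the simplices of K are:

  0-simplices (4): [v_0], [v_1], [v_2], [v_3]
  1-simplices (4): [v_0,v_1], [v_0,v_2], [v_1,v_3], [v_2,v_3]

so the chain groups are C_0 ≅ Z^4, C_1 ≅ Z^4.

Boundary ∂_1: C_1 → C_0 maps an edge to its endpoints' difference, ∂[p,q] = q − p. For instance
  ∂[v_0,v_2] = [v_2] − [v_0].
The 4×4 boundary matrix has rank 3 and Smith normal form diag(1,1,1).

Now H_k = ker ∂_k / im ∂_{k+1}, so:

  H_0: rank C_0 − rank ∂_1 = 4 − 3 = 1, and the invariant factors of ∂_1 are all 1, so H_0 = Z.
  H_1: rank ker ∂_1 − rank ∂_2 = (4 − 3) − 0 = 1, and there is no ∂_2, so H_1 = Z.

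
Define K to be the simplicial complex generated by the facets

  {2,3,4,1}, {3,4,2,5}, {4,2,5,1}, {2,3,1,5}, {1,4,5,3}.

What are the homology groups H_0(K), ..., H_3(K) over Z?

Take the total order 1 < 2 < 3 < 4 < 5 on the vertex set. Then K (dimension 3) consists of the simplices:

  0-simplices (5): [1], [2], [3], [4], [5]
  1-simplices (10): [1,2], [1,3], [1,4], [1,5], [2,3], [2,4], [2,5], [3,4], [3,5], [4,5]
  2-simplices (10): [1,2,3], [1,2,4], [1,2,5], [1,3,4], [1,3,5], [1,4,5], [2,3,4], [2,3,5], [2,4,5], [3,4,5]
  3-simplices (5): [1,2,3,4], [1,2,3,5], [1,2,4,5], [1,3,4,5], [2,3,4,5]

so the chain groups are C_0 ≅ Z^5, C_1 ≅ Z^10, C_2 ≅ Z^10, C_3 ≅ Z^5.

∂_1: C_1 → C_0 sends each edge [p,q] (with p < q) to q − p. For instance
  ∂[1,2] = [2] − [1].
The 5×10 boundary matrix has rank 4 and Smith normal form diag(1,1,1,1).

Boundary ∂_2: C_2 → C_1 acts by ∂[p,q,r] = [q,r] − [p,r] + [p,q]. For instance
  ∂[1,3,5] = [3,5] − [1,5] + [1,3],
  ∂[1,2,3] = [2,3] − [1,3] + [1,2].
As a 10×10 matrix over Z this has rank 6, with invariant factors (1,1,1,1,1,1).

The boundary map ∂_3: C_3 → C_2 sends each 3-simplex σ to the alternating sum Σ_i (−1)^i (σ with its i-th vertex removed). For instance
  ∂[1,2,3,5] = [2,3,5] − [1,3,5] + [1,2,5] − [1,2,3],
  ∂[2,3,4,5] = [3,4,5] − [2,4,5] + [2,3,5] − [2,3,4].
The resulting 10×5 matrix has rank 4, and its Smith normal form has invariant factors (1,1,1,1).

Reading off H_k = ker ∂_k / im ∂_{k+1}:

  H_0: rank C_0 − rank ∂_1 = 5 − 4 = 1, and the invariant factors of ∂_1 are all 1, so H_0 ≅ Z.
  H_1: rank ker ∂_1 − rank ∂_2 = (10 − 4) − 6 = 0, and the invariant factors of ∂_2 are all 1, so H_1 ≅ 0.
  H_2: rank ker ∂_2 − rank ∂_3 = (10 − 6) − 4 = 0, and the invariant factors of ∂_3 are all 1, so H_2 ≅ 0.
  H_3: rank ker ∂_3 − rank ∂_4 = (5 − 4) − 0 = 1, and there is no ∂_4, so H_3 ≅ Z.

(K is a triangulation of the 3-sphere S^3.)

H_0 = Z,  H_1 = 0,  H_2 = 0,  H_3 = Z.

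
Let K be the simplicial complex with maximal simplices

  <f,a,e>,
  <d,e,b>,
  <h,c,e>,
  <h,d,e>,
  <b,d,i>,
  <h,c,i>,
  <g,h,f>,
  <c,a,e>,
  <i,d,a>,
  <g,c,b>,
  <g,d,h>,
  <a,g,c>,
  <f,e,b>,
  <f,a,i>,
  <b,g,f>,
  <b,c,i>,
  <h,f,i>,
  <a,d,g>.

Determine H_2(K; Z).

Fix the vertex order a < b < c < d < e < f < g < h < i and write every simplex with vertices in increasing order. Then dim K = 2 and the simplices of K are:

  0-simplices (9): a, b, c, d, e, f, g, h, i
  1-simplices (27): ac, ad, ae, af, ag, ai, bc, bd, be, bf, bg, bi, ce, cg, ch, ci, de, dg, dh, di, ef, eh, fg, fh, fi, gh, hi
  2-simplices (18): ace, acg, adg, adi, aef, afi, bcg, bci, bde, bdi, bef, bfg, ceh, chi, deh, dgh, fgh, fhi

so the chain groups are C_0 ≅ Z^9, C_1 ≅ Z^27, C_2 ≅ Z^18.

The boundary map ∂_1: C_1 → C_0 is given by ∂[p,q] = [q] − [p].
The 9×27 boundary matrix has rank 8 and Smith normal form diag(1,1,1,1,1,1,1,1).

∂_2: C_2 → C_1 sends each 2-simplex [p,q,r] to [q,r] − [p,r] + [p,q]. For instance
  ∂bdi = di − bi + bd,
  ∂fgh = gh − fh + fg.
The resulting 27×18 matrix has rank 17, and its Smith normal form has invariant factors (1,1,1,1,1,1,1,1,1,1,1,1,1,1,1,1,1).

Computing H_k = (kernel of ∂_k) / (image of ∂_{k+1}):

  H_2: rank ker ∂_2 − rank ∂_3 = (18 − 17) − 0 = 1, and there is no ∂_3, so H_2 ≅ Z.

H_2 = Z.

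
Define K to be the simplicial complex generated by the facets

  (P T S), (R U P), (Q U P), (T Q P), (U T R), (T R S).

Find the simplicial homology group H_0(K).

H_0 ≅ Z.

We work with the vertex ordering P < Q < R < S < T < U. The simplices of K, each written with vertices in increasing order, are:

  0-simplices (6): P, Q, R, S, T, U
  1-simplices (12): PQ, PR, PS, PT, PU, QT, QU, RS, RT, RU, ST, TU
  2-simplices (6): PQT, PQU, PRU, PST, RST, RTU

giving chain groups C_0 ≅ Z^6, C_1 ≅ Z^12, C_2 ≅ Z^6.

Boundary ∂_1: C_1 → C_0 sends each edge [p,q] (with p < q) to q − p. For instance
  ∂QT = T − Q.
As a 6×12 matrix over Z this has rank 5, with invariant factors (1,1,1,1,1).

Boundary ∂_2: C_2 → C_1 maps a triangle to the signed sum of its edges. For instance
  ∂PQU = QU − PU + PQ,
  ∂PQT = QT − PT + PQ.
This gives a 12×6 integer matrix of rank 6; reducing to Smith normal form yields diagonal entries (1,1,1,1,1,1).

Computing H_k = (kernel of ∂_k) / (image of ∂_{k+1}):

  H_0: rank C_0 − rank ∂_1 = 6 − 5 = 1, and the invariant factors of ∂_1 are all 1, so H_0 = Z.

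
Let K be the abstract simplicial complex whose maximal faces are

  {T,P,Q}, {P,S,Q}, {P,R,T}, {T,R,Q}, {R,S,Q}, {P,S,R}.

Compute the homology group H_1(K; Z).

Take the total order P < Q < R < S < T on the vertex set. Then K (dimension 2) consists of the simplices:

  0-simplices (5): P, Q, R, S, T
  1-simplices (9): PQ, PR, PS, PT, QR, QS, QT, RS, RT
  2-simplices (6): PQS, PQT, PRS, PRT, QRS, QRT

so the chain groups are C_0 ≅ Z^5, C_1 ≅ Z^9, C_2 ≅ Z^6.

∂_1: C_1 → C_0 maps an edge to its endpoints' difference, ∂[p,q] = q − p. For instance
  ∂PS = S − P.
The 5×9 boundary matrix has rank 4 and Smith normal form diag(1,1,1,1).

Boundary ∂_2: C_2 → C_1 maps a triangle to the signed sum of its edges. For instance
  ∂PQS = QS − PS + PQ,
  ∂PRS = RS − PS + PR.
The resulting 9×6 matrix has rank 5, and its Smith normal form has invariant factors (1,1,1,1,1).

Reading off H_k = ker ∂_k / im ∂_{k+1}:

  H_1: rank ker ∂_1 − rank ∂_2 = (9 − 4) − 5 = 0, and the invariant factors of ∂_2 are all 1, so H_1 ≅ 0.

H_1 = 0.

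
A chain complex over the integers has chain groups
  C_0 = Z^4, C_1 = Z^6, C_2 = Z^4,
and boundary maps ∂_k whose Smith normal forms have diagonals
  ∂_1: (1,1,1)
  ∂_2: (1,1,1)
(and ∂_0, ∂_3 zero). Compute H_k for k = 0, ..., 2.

H_0: b_0 = 4 − 0 − 3 = 1; torsion from ∂_1 factors > 1: none. So H_0 = Z.
H_1: b_1 = 6 − 3 − 3 = 0; torsion from ∂_2 factors > 1: none. So H_1 = 0.
H_2: b_2 = 4 − 3 − 0 = 1; torsion from ∂_3 factors > 1: none. So H_2 = Z.

H_0 = Z,  H_1 = 0,  H_2 = Z.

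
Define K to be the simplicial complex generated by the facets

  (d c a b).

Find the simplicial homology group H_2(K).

Fix the vertex order a < b < c < d and write every simplex with vertices in increasing order. Then dim K = 3 and the simplices of K are:

  0-simplices (4): a, b, c, d
  1-simplices (6): ab, ac, ad, bc, bd, cd
  2-simplices (4): abc, abd, acd, bcd
  3-simplices (1): abcd

giving chain groups C_0 ≅ Z^4, C_1 ≅ Z^6, C_2 ≅ Z^4, C_3 ≅ Z^1.

∂_1: C_1 → C_0 sends each edge [p,q] (with p < q) to q − p. For instance
  ∂bc = c − b.
The resulting 4×6 matrix has rank 3, and its Smith normal form has invariant factors (1,1,1).

Boundary ∂_2: C_2 → C_1 sends each 2-simplex [p,q,r] to [q,r] − [p,r] + [p,q]. For instance
  ∂bcd = cd − bd + bc,
  ∂acd = cd − ad + ac.
As a 6×4 matrix over Z this has rank 3, with invariant factors (1,1,1).

∂_3: C_3 → C_2 sends each 3-simplex σ to the alternating sum Σ_i (−1)^i (σ with its i-th vertex removed). For instance
  ∂abcd = bcd − acd + abd − abc.
As a 4×1 matrix over Z this has rank 1, with invariant factors (1).

Now H_k = ker ∂_k / im ∂_{k+1}, so:

  H_2: rank ker ∂_2 − rank ∂_3 = (4 − 3) − 1 = 0, and the invariant factors of ∂_3 are all 1, so H_2 ≅ 0.

(K is a triangulation of the 3-simplex.)

H_2 ≅ 0.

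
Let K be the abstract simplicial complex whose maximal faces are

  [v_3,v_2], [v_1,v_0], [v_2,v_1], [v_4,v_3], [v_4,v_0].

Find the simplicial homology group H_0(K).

We work with the vertex ordering v_0 < v_1 < v_2 < v_3 < v_4. The simplices of K, each written with vertices in increasing order, are:

  0-simplices (5): [v_0], [v_1], [v_2], [v_3], [v_4]
  1-simplices (5): [v_0,v_1], [v_0,v_4], [v_1,v_2], [v_2,v_3], [v_3,v_4]

so the chain groups are C_0 ≅ Z^5, C_1 ≅ Z^5.

Boundary ∂_1: C_1 → C_0 sends each edge [p,q] (with p < q) to q − p. For instance
  ∂[v_1,v_2] = [v_2] − [v_1].
As a 5×5 matrix over Z this has rank 4, with invariant factors (1,1,1,1).

Computing H_k = (kernel of ∂_k) / (image of ∂_{k+1}):

  H_0: rank C_0 − rank ∂_1 = 5 − 4 = 1, and the invariant factors of ∂_1 are all 1, so H_0 ≅ Z.

(K is a triangulation of the circle S^1.)

H_0 ≅ Z.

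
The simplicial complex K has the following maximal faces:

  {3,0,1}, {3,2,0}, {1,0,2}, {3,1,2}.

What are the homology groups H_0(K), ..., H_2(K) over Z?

H_0 = Z,  H_1 = 0,  H_2 = Z.

Fix the vertex order 0 < 1 < 2 < 3 and write every simplex with vertices in increasing order. Then dim K = 2 and the simplices of K are:

  0-simplices (4): [0], [1], [2], [3]
  1-simplices (6): [0,1], [0,2], [0,3], [1,2], [1,3], [2,3]
  2-simplices (4): [0,1,2], [0,1,3], [0,2,3], [1,2,3]

giving chain groups C_0 ≅ Z^4, C_1 ≅ Z^6, C_2 ≅ Z^4.

The boundary map ∂_1: C_1 → C_0 sends each edge [p,q] (with p < q) to q − p. For instance
  ∂[1,2] = [2] − [1].
The 4×6 boundary matrix has rank 3 and Smith normal form diag(1,1,1).

Boundary ∂_2: C_2 → C_1 sends each 2-simplex [p,q,r] to [q,r] − [p,r] + [p,q]. For instance
  ∂[0,1,3] = [1,3] − [0,3] + [0,1],
  ∂[0,1,2] = [1,2] − [0,2] + [0,1].
This gives a 6×4 integer matrix of rank 3; reducing to Smith normal form yields diagonal entries (1,1,1).

Reading off H_k = ker ∂_k / im ∂_{k+1}:

  H_0: rank C_0 − rank ∂_1 = 4 − 3 = 1, and the invariant factors of ∂_1 are all 1, so H_0 ≅ Z.
  H_1: rank ker ∂_1 − rank ∂_2 = (6 − 3) − 3 = 0, and the invariant factors of ∂_2 are all 1, so H_1 ≅ 0.
  H_2: rank ker ∂_2 − rank ∂_3 = (4 − 3) − 0 = 1, and there is no ∂_3, so H_2 ≅ Z.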